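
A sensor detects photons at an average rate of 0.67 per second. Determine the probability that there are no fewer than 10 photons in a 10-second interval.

Over the interval, μ = 0.67 × 10 = 6.7 (a 10-second interval = 10 seconds).
P(N ≥ 10) = 1 − P(N ≤ 9) = 1 − Σ_{j=0}^{9} e^(−μ) μ^j/j! ≈ 0.1404.

0.1404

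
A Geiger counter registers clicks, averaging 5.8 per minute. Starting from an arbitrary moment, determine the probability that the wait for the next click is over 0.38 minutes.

The wait for the next event is exponential with rate λ = 5.8 per minute.
P(T > 0.38) = e^(−λt) = e^(−5.8 × 0.38) = e^(−2.204) ≈ 0.1104.

0.1104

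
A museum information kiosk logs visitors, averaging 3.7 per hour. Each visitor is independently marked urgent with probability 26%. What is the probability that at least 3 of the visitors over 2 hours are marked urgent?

0.3028

Thinning: the visitors that are marked urgent themselves form a Poisson process with rate 0.26 × 3.7 = 0.962 per hour.
Over the interval, μ = 0.962 × 2 = 1.924 (2 hours).
P(N ≥ 3) = 1 − P(N ≤ 2) ≈ 0.3028.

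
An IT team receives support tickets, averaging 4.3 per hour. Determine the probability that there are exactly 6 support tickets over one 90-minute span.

Over the interval, μ = 4.3 × 1.5 = 6.45 (a 90-minute span = 1.5 hours).
P(N = 6) = e^(−μ) μ^6/6! = e^(−6.45) · 6.45^6/720 ≈ 0.1581.

0.1581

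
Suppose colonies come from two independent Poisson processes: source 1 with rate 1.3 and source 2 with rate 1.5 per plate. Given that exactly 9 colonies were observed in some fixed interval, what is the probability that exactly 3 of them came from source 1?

Given the total, each event is independently from source 1 with probability p = λ_1/(λ_1+λ_2) = 1.3/2.8 ≈ 0.4643.
So K ~ Binomial(9, 1.3/2.8): P(K = 3) = C(9,3) · (1.3/2.8)^3 · (1.5/2.8)^6 ≈ 0.1987.

0.1987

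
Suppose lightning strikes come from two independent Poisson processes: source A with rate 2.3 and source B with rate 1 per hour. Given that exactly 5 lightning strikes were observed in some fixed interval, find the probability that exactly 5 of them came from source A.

0.1645

Given the total, each event is independently from source A with probability p = λ_A/(λ_A+λ_B) = 2.3/3.3 ≈ 0.6970.
So K ~ Binomial(5, 2.3/3.3): P(K = 5) = C(5,5) · (2.3/3.3)^5 · (1/3.3)^0 ≈ 0.1645.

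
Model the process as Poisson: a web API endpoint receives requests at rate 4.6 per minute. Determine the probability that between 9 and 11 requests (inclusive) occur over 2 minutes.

Over the interval, μ = 4.6 × 2 = 9.2 (2 minutes).
P(9 ≤ N ≤ 11) = Σ_{j=9}^{11} e^(−9.2) · 9.2^j/j! ≈ 0.3536.

0.3536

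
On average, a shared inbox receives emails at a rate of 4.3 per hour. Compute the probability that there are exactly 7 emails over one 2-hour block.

Over the interval, μ = 4.3 × 2 = 8.6 (a 2-hour block = 2 hours).
P(N = 7) = e^(−μ) μ^7/7! = e^(−8.6) · 8.6^7/5040 ≈ 0.1271.

0.1271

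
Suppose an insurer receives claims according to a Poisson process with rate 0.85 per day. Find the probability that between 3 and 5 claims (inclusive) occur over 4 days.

Over the interval, μ = 0.85 × 4 = 3.4 (4 days).
P(3 ≤ N ≤ 5) = Σ_{j=3}^{5} e^(−3.4) · 3.4^j/j! ≈ 0.5308.

0.5308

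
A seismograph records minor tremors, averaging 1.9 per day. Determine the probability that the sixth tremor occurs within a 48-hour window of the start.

Over the interval, μ = 1.9 × 2 = 3.8 (a 48-hour window = 2 days).
The sixth arrival falls in the interval iff at least 6 events occur there: P(S_6 ≤ t) = P(N ≥ 6) = 1 − P(N ≤ 5) ≈ 0.1844.

0.1844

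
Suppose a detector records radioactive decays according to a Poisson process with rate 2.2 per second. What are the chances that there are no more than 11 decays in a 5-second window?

0.5793

Over the interval, μ = 2.2 × 5 = 11 (a 5-second window = 5 seconds).
P(N ≤ 11) = Σ_{j=0}^{11} e^(−μ) μ^j/j! ≈ 0.5793.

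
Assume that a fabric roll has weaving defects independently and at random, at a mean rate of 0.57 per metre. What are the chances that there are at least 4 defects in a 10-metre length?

Over the interval, μ = 0.57 × 10 = 5.7 (a 10-metre length = 10 metres).
P(N ≥ 4) = 1 − P(N ≤ 3) = 1 − Σ_{j=0}^{3} e^(−μ) μ^j/j! ≈ 0.8200.

0.8200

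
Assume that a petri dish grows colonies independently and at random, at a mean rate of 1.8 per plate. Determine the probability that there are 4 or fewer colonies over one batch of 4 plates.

0.1555

Over the interval, μ = 1.8 × 4 = 7.2 (a batch of 4 plates = 4 plates).
P(N ≤ 4) = Σ_{j=0}^{4} e^(−μ) μ^j/j! ≈ 0.1555.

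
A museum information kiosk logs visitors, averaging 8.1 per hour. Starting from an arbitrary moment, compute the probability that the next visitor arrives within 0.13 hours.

Inter-arrival times are exponential with rate λ = 8.1 per hour.
P(T ≤ 0.13) = 1 − e^(−λt) = 1 − e^(−8.1 × 0.13) = 1 − e^(−1.053) ≈ 0.6511.

0.6511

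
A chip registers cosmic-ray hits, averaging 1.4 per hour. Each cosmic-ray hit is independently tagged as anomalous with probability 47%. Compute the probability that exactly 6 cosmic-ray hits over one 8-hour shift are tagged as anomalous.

0.1529

Thinning: the cosmic-ray hits that are tagged as anomalous themselves form a Poisson process with rate 0.47 × 1.4 = 0.658 per hour.
Over the interval, μ = 0.658 × 8 = 5.264 (an 8-hour shift = 8 hours).
P(N = 6) = e^(−5.264) · 5.264^6/6! ≈ 0.1529.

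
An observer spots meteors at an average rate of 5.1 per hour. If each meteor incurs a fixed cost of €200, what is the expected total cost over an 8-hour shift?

E[N] = 5.1 × 8 = 40.8 (an 8-hour shift = 8 hours); E[cost] = 40.8 × €200 = €8160.

€8160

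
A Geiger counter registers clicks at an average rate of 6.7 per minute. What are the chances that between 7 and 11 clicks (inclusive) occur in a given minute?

With mean μ = 6.7 per minute,
P(7 ≤ N ≤ 11) = Σ_{j=7}^{11} e^(−6.7) · 6.7^j/j! ≈ 0.4638.

0.4638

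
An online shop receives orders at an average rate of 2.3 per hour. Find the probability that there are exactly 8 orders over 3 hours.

0.1284

Over the interval, μ = 2.3 × 3 = 6.9 (3 hours).
P(N = 8) = e^(−μ) μ^8/8! = e^(−6.9) · 6.9^8/40320 ≈ 0.1284.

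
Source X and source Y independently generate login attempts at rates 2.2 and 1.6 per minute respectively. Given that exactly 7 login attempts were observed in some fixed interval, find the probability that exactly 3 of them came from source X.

0.2135

Given the total, each event is independently from source X with probability p = λ_X/(λ_X+λ_Y) = 2.2/3.8 ≈ 0.5789.
So K ~ Binomial(7, 2.2/3.8): P(K = 3) = C(7,3) · (2.2/3.8)^3 · (1.6/3.8)^4 ≈ 0.2135.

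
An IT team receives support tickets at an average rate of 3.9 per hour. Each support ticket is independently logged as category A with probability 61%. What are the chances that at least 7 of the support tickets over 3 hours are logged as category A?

0.5705

Thinning: the support tickets that are logged as category A themselves form a Poisson process with rate 0.61 × 3.9 = 2.379 per hour.
Over the interval, μ = 2.379 × 3 = 7.137 (3 hours).
P(N ≥ 7) = 1 − P(N ≤ 6) ≈ 0.5705.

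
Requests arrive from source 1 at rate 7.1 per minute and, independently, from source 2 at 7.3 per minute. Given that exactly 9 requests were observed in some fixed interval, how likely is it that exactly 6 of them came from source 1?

Given the total, each event is independently from source 1 with probability p = λ_1/(λ_1+λ_2) = 7.1/14.4 ≈ 0.4931.
So K ~ Binomial(9, 7.1/14.4): P(K = 6) = C(9,6) · (7.1/14.4)^6 · (7.3/14.4)^3 ≈ 0.1572.

0.1572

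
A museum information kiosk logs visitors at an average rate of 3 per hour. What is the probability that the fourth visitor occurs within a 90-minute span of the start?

0.6577

Over the interval, μ = 3 × 1.5 = 4.5 (a 90-minute span = 1.5 hours).
The fourth arrival falls in the interval iff at least 4 events occur there: P(S_4 ≤ t) = P(N ≥ 4) = 1 − P(N ≤ 3) ≈ 0.6577.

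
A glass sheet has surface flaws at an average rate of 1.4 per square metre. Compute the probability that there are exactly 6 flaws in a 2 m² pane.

0.0407

Over the interval, μ = 1.4 × 2 = 2.8 (a 2 m² pane = 2 square metres).
P(N = 6) = e^(−μ) μ^6/6! = e^(−2.8) · 2.8^6/720 ≈ 0.0407.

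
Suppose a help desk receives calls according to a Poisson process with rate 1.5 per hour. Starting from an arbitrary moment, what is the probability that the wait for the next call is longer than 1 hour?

0.2231

The wait for the next event is exponential with rate λ = 1.5 per hour.
P(T > 1) = e^(−λt) = e^(−1.5 × 1) = e^(−1.5) ≈ 0.2231.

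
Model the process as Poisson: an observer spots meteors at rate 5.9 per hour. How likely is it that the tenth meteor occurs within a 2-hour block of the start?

0.7397

Over the interval, μ = 5.9 × 2 = 11.8 (a 2-hour block = 2 hours).
The tenth arrival falls in the interval iff at least 10 events occur there: P(S_10 ≤ t) = P(N ≥ 10) = 1 − P(N ≤ 9) ≈ 0.7397.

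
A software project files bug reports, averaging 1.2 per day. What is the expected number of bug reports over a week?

E[N] = λt = 1.2 × 7 = 8.4 (a week = 7 days).

8.4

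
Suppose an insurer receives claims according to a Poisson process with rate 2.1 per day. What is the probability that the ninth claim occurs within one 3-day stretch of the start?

Over the interval, μ = 2.1 × 3 = 6.3 (a 3-day stretch = 3 days).
The ninth arrival falls in the interval iff at least 9 events occur there: P(S_9 ≤ t) = P(N ≥ 9) = 1 − P(N ≤ 8) ≈ 0.1852.

0.1852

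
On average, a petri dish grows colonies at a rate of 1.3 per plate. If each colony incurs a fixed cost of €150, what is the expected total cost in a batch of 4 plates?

€780

E[N] = 1.3 × 4 = 5.2 (a batch of 4 plates = 4 plates); E[cost] = 5.2 × €150 = €780.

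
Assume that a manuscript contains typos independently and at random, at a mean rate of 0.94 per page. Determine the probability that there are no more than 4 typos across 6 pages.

0.3361

Over the interval, μ = 0.94 × 6 = 5.64 (6 pages).
P(N ≤ 4) = Σ_{j=0}^{4} e^(−μ) μ^j/j! ≈ 0.3361.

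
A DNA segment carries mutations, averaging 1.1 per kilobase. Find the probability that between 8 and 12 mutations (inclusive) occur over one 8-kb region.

Over the interval, μ = 1.1 × 8 = 8.8 (an 8-kb region = 8 kilobases).
P(8 ≤ N ≤ 12) = Σ_{j=8}^{12} e^(−8.8) · 8.8^j/j! ≈ 0.5420.

0.5420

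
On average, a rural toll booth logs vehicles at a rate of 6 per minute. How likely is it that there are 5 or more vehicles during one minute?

With mean μ = 6 per minute,
P(N ≥ 5) = 1 − P(N ≤ 4) = 1 − Σ_{j=0}^{4} e^(−μ) μ^j/j! ≈ 0.7149.

0.7149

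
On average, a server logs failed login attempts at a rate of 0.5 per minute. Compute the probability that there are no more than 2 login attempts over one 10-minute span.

Over the interval, μ = 0.5 × 10 = 5 (a 10-minute span = 10 minutes).
P(N ≤ 2) = Σ_{j=0}^{2} e^(−μ) μ^j/j! ≈ 0.1247.

0.1247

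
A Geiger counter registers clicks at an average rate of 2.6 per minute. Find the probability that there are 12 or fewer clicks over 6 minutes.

Over the interval, μ = 2.6 × 6 = 15.6 (6 minutes).
P(N ≤ 12) = Σ_{j=0}^{12} e^(−μ) μ^j/j! ≈ 0.2209.

0.2209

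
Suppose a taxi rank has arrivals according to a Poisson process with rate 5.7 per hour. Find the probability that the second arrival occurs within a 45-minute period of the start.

0.9266

Over the interval, μ = 5.7 × 0.75 = 4.275 (a 45-minute period = 0.75 hours).
The second arrival falls in the interval iff at least 2 events occur there: P(S_2 ≤ t) = P(N ≥ 2) = 1 − P(N ≤ 1) ≈ 0.9266.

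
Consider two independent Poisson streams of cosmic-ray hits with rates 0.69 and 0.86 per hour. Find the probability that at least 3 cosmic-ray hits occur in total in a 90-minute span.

0.4106

Independent Poisson processes superpose: combined rate λ = 0.69 + 0.86 = 1.55 per hour.
Over the interval, μ = 1.55 × 1.5 = 2.325 (a 90-minute span = 1.5 hours).
P(N ≥ 3) = 1 − P(N ≤ 2) ≈ 0.4106.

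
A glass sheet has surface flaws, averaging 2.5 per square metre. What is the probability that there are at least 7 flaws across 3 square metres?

Over the interval, μ = 2.5 × 3 = 7.5 (3 square metres).
P(N ≥ 7) = 1 − P(N ≤ 6) = 1 − Σ_{j=0}^{6} e^(−μ) μ^j/j! ≈ 0.6218.

0.6218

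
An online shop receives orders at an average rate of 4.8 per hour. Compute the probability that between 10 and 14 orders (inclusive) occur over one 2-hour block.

0.4269

Over the interval, μ = 4.8 × 2 = 9.6 (a 2-hour block = 2 hours).
P(10 ≤ N ≤ 14) = Σ_{j=10}^{14} e^(−9.6) · 9.6^j/j! ≈ 0.4269.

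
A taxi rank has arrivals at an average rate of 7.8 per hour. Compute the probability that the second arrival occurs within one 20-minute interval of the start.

0.7326

Over the interval, μ = 7.8 × 1/3 = 2.6 (a 20-minute interval = 1/3 hours).
The second arrival falls in the interval iff at least 2 events occur there: P(S_2 ≤ t) = P(N ≥ 2) = 1 − P(N ≤ 1) ≈ 0.7326.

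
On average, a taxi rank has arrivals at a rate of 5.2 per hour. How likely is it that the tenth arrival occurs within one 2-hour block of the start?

Over the interval, μ = 5.2 × 2 = 10.4 (a 2-hour block = 2 hours).
The tenth arrival falls in the interval iff at least 10 events occur there: P(S_10 ≤ t) = P(N ≥ 10) = 1 − P(N ≤ 9) ≈ 0.5910.

0.5910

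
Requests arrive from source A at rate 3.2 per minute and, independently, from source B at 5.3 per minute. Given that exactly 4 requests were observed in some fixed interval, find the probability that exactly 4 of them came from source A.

Given the total, each event is independently from source A with probability p = λ_A/(λ_A+λ_B) = 3.2/8.5 ≈ 0.3765.
So K ~ Binomial(4, 3.2/8.5): P(K = 4) = C(4,4) · (3.2/8.5)^4 · (5.3/8.5)^0 ≈ 0.0201.

0.0201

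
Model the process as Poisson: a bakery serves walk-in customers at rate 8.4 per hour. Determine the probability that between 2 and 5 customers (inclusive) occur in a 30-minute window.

0.6752

Over the interval, μ = 8.4 × 0.5 = 4.2 (a 30-minute window = 0.5 hours).
P(2 ≤ N ≤ 5) = Σ_{j=2}^{5} e^(−4.2) · 4.2^j/j! ≈ 0.6752.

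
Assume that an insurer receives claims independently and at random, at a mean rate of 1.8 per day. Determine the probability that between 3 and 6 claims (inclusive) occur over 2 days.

0.6240

Over the interval, μ = 1.8 × 2 = 3.6 (2 days).
P(3 ≤ N ≤ 6) = Σ_{j=3}^{6} e^(−3.6) · 3.6^j/j! ≈ 0.6240.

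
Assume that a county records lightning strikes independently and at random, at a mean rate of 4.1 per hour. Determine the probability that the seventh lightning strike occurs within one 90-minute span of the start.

Over the interval, μ = 4.1 × 1.5 = 6.15 (a 90-minute span = 1.5 hours).
The seventh arrival falls in the interval iff at least 7 events occur there: P(S_7 ≤ t) = P(N ≥ 7) = 1 − P(N ≤ 6) ≈ 0.4178.

0.4178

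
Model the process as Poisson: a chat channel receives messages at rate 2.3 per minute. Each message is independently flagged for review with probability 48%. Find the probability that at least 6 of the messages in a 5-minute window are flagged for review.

0.4745

Thinning: the messages that are flagged for review themselves form a Poisson process with rate 0.48 × 2.3 = 1.104 per minute.
Over the interval, μ = 1.104 × 5 = 5.52 (a 5-minute window = 5 minutes).
P(N ≥ 6) = 1 − P(N ≤ 5) ≈ 0.4745.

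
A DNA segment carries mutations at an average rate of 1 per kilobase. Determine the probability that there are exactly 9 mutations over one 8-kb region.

Over the interval, μ = 1 × 8 = 8 (an 8-kb region = 8 kilobases).
P(N = 9) = e^(−μ) μ^9/9! = e^(−8) · 8^9/362880 ≈ 0.1241.

0.1241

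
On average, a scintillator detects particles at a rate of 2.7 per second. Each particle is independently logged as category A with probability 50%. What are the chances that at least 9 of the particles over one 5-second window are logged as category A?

0.2389

Thinning: the particles that are logged as category A themselves form a Poisson process with rate 0.5 × 2.7 = 1.35 per second.
Over the interval, μ = 1.35 × 5 = 6.75 (a 5-second window = 5 seconds).
P(N ≥ 9) = 1 − P(N ≤ 8) ≈ 0.2389.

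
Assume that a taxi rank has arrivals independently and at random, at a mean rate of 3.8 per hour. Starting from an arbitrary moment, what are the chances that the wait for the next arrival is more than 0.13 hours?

The wait for the next event is exponential with rate λ = 3.8 per hour.
P(T > 0.13) = e^(−λt) = e^(−3.8 × 0.13) = e^(−0.494) ≈ 0.6102.

0.6102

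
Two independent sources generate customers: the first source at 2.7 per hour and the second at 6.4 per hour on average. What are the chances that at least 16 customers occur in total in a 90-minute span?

0.2965

Independent Poisson processes superpose: combined rate λ = 2.7 + 6.4 = 9.1 per hour.
Over the interval, μ = 9.1 × 1.5 = 13.65 (a 90-minute span = 1.5 hours).
P(N ≥ 16) = 1 − P(N ≤ 15) ≈ 0.2965.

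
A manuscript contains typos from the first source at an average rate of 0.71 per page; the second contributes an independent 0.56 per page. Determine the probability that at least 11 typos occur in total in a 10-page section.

0.7217

Independent Poisson processes superpose: combined rate λ = 0.71 + 0.56 = 1.27 per page.
Over the interval, μ = 1.27 × 10 = 12.7 (a 10-page section = 10 pages).
P(N ≥ 11) = 1 − P(N ≤ 10) ≈ 0.7217.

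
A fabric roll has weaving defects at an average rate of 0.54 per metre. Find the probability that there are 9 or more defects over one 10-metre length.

0.0973

Over the interval, μ = 0.54 × 10 = 5.4 (a 10-metre length = 10 metres).
P(N ≥ 9) = 1 − P(N ≤ 8) = 1 − Σ_{j=0}^{8} e^(−μ) μ^j/j! ≈ 0.0973.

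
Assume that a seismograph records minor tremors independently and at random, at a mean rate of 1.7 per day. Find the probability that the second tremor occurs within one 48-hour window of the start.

0.8532

Over the interval, μ = 1.7 × 2 = 3.4 (a 48-hour window = 2 days).
The second arrival falls in the interval iff at least 2 events occur there: P(S_2 ≤ t) = P(N ≥ 2) = 1 − P(N ≤ 1) ≈ 0.8532.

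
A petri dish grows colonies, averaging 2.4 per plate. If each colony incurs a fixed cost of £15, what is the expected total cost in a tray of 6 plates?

£216

E[N] = 2.4 × 6 = 14.4 (a tray of 6 plates = 6 plates); E[cost] = 14.4 × £15 = £216.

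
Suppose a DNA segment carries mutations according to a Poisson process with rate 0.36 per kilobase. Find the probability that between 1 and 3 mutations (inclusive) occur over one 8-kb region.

Over the interval, μ = 0.36 × 8 = 2.88 (an 8-kb region = 8 kilobases).
P(1 ≤ N ≤ 3) = Σ_{j=1}^{3} e^(−2.88) · 2.88^j/j! ≈ 0.6180.

0.6180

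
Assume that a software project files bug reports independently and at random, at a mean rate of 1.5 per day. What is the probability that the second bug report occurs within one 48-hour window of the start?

0.8009

Over the interval, μ = 1.5 × 2 = 3 (a 48-hour window = 2 days).
The second arrival falls in the interval iff at least 2 events occur there: P(S_2 ≤ t) = P(N ≥ 2) = 1 − P(N ≤ 1) ≈ 0.8009.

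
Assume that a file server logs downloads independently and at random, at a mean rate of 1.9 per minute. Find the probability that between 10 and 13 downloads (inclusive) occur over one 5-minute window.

0.3763

Over the interval, μ = 1.9 × 5 = 9.5 (a 5-minute window = 5 minutes).
P(10 ≤ N ≤ 13) = Σ_{j=10}^{13} e^(−9.5) · 9.5^j/j! ≈ 0.3763.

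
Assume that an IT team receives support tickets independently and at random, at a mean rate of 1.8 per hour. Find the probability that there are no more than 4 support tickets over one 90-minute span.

Over the interval, μ = 1.8 × 1.5 = 2.7 (a 90-minute span = 1.5 hours).
P(N ≤ 4) = Σ_{j=0}^{4} e^(−μ) μ^j/j! ≈ 0.8629.

0.8629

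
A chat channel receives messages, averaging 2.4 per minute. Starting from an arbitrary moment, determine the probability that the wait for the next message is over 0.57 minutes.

The wait for the next event is exponential with rate λ = 2.4 per minute.
P(T > 0.57) = e^(−λt) = e^(−2.4 × 0.57) = e^(−1.368) ≈ 0.2546.

0.2546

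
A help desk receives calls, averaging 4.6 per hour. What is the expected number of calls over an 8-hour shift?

36.8

E[N] = λt = 4.6 × 8 = 36.8 (an 8-hour shift = 8 hours).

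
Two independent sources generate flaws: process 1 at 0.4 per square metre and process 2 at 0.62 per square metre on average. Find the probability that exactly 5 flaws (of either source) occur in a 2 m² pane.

0.0383

Independent Poisson processes superpose: combined rate λ = 0.4 + 0.62 = 1.02 per square metre.
Over the interval, μ = 1.02 × 2 = 2.04 (a 2 m² pane = 2 square metres).
P(N = 5) = e^(−2.04) · 2.04^5/5! ≈ 0.0383.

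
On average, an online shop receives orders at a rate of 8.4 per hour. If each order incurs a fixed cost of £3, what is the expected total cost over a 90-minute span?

E[N] = 8.4 × 1.5 = 12.6 (a 90-minute span = 1.5 hours); E[cost] = 12.6 × £3 = £37.8.

£37.8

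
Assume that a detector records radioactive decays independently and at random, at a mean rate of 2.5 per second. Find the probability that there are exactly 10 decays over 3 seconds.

Over the interval, μ = 2.5 × 3 = 7.5 (3 seconds).
P(N = 10) = e^(−μ) μ^10/10! = e^(−7.5) · 7.5^10/3628800 ≈ 0.0858.

0.0858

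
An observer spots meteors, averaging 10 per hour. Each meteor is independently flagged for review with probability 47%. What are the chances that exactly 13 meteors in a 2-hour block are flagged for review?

Thinning: the meteors that are flagged for review themselves form a Poisson process with rate 0.47 × 10 = 4.7 per hour.
Over the interval, μ = 4.7 × 2 = 9.4 (a 2-hour block = 2 hours).
P(N = 13) = e^(−9.4) · 9.4^13/13! ≈ 0.0594.

0.0594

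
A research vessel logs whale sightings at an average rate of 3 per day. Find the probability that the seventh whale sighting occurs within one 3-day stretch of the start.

Over the interval, μ = 3 × 3 = 9 (a 3-day stretch = 3 days).
The seventh arrival falls in the interval iff at least 7 events occur there: P(S_7 ≤ t) = P(N ≥ 7) = 1 − P(N ≤ 6) ≈ 0.7932.

0.7932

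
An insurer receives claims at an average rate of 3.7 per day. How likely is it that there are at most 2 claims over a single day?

0.2854

With mean μ = 3.7 per day,
P(N ≤ 2) = Σ_{j=0}^{2} e^(−μ) μ^j/j! ≈ 0.2854.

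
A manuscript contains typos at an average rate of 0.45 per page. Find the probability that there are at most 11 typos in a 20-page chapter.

0.8030

Over the interval, μ = 0.45 × 20 = 9 (a 20-page chapter = 20 pages).
P(N ≤ 11) = Σ_{j=0}^{11} e^(−μ) μ^j/j! ≈ 0.8030.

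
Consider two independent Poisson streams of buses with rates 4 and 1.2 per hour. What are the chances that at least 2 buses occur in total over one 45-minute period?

Independent Poisson processes superpose: combined rate λ = 4 + 1.2 = 5.2 per hour.
Over the interval, μ = 5.2 × 0.75 = 3.9 (a 45-minute period = 0.75 hours).
P(N ≥ 2) = 1 − P(N ≤ 1) ≈ 0.9008.

0.9008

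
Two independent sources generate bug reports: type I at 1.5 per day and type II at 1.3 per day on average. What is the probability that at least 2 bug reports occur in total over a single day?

0.7689

Independent Poisson processes superpose: combined rate λ = 1.5 + 1.3 = 2.8 per day.
So μ = 2.8.
P(N ≥ 2) = 1 − P(N ≤ 1) ≈ 0.7689.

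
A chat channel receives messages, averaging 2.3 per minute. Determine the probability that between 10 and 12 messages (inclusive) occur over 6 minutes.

0.2592

Over the interval, μ = 2.3 × 6 = 13.8 (6 minutes).
P(10 ≤ N ≤ 12) = Σ_{j=10}^{12} e^(−13.8) · 13.8^j/j! ≈ 0.2592.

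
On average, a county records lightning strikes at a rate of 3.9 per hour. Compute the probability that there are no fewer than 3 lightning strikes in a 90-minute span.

Over the interval, μ = 3.9 × 1.5 = 5.85 (a 90-minute span = 1.5 hours).
P(N ≥ 3) = 1 − P(N ≤ 2) = 1 − Σ_{j=0}^{2} e^(−μ) μ^j/j! ≈ 0.9310.

0.9310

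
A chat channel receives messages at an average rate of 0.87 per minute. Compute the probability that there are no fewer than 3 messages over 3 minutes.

Over the interval, μ = 0.87 × 3 = 2.61 (3 minutes).
P(N ≥ 3) = 1 − P(N ≤ 2) = 1 − Σ_{j=0}^{2} e^(−μ) μ^j/j! ≈ 0.4841.

0.4841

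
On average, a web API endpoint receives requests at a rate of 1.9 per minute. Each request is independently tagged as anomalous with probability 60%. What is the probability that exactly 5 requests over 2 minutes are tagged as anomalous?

Thinning: the requests that are tagged as anomalous themselves form a Poisson process with rate 0.6 × 1.9 = 1.14 per minute.
Over the interval, μ = 1.14 × 2 = 2.28 (2 minutes).
P(N = 5) = e^(−2.28) · 2.28^5/5! ≈ 0.0525.

0.0525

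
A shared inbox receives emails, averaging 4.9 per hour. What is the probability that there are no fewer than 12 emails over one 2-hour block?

0.2807

Over the interval, μ = 4.9 × 2 = 9.8 (a 2-hour block = 2 hours).
P(N ≥ 12) = 1 − P(N ≤ 11) = 1 − Σ_{j=0}^{11} e^(−μ) μ^j/j! ≈ 0.2807.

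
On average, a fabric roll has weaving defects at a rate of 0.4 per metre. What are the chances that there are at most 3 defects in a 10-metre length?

Over the interval, μ = 0.4 × 10 = 4 (a 10-metre length = 10 metres).
P(N ≤ 3) = Σ_{j=0}^{3} e^(−μ) μ^j/j! ≈ 0.4335.

0.4335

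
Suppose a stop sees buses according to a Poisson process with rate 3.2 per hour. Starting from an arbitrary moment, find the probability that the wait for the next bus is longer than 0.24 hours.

The wait for the next event is exponential with rate λ = 3.2 per hour.
P(T > 0.24) = e^(−λt) = e^(−3.2 × 0.24) = e^(−0.768) ≈ 0.4639.

0.4639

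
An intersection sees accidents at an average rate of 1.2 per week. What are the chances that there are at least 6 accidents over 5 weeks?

Over the interval, μ = 1.2 × 5 = 6 (5 weeks).
P(N ≥ 6) = 1 − P(N ≤ 5) = 1 − Σ_{j=0}^{5} e^(−μ) μ^j/j! ≈ 0.5543.

0.5543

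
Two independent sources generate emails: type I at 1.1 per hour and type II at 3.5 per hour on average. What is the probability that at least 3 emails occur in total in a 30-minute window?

Independent Poisson processes superpose: combined rate λ = 1.1 + 3.5 = 4.6 per hour.
Over the interval, μ = 4.6 × 0.5 = 2.3 (a 30-minute window = 0.5 hours).
P(N ≥ 3) = 1 − P(N ≤ 2) ≈ 0.4040.

0.4040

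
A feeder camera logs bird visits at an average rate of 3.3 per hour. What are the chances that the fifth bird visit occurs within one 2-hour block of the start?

0.7873

Over the interval, μ = 3.3 × 2 = 6.6 (a 2-hour block = 2 hours).
The fifth arrival falls in the interval iff at least 5 events occur there: P(S_5 ≤ t) = P(N ≥ 5) = 1 − P(N ≤ 4) ≈ 0.7873.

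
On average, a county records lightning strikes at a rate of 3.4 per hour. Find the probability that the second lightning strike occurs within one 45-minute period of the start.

0.7228

Over the interval, μ = 3.4 × 0.75 = 2.55 (a 45-minute period = 0.75 hours).
The second arrival falls in the interval iff at least 2 events occur there: P(S_2 ≤ t) = P(N ≥ 2) = 1 − P(N ≤ 1) ≈ 0.7228.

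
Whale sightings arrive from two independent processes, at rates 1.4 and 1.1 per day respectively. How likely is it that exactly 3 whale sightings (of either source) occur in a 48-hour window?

Independent Poisson processes superpose: combined rate λ = 1.4 + 1.1 = 2.5 per day.
Over the interval, μ = 2.5 × 2 = 5 (a 48-hour window = 2 days).
P(N = 3) = e^(−5) · 5^3/3! ≈ 0.1404.

0.1404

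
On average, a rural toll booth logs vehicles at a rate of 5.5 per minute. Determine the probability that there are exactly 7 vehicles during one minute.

0.1234

With mean μ = 5.5 per minute,
P(N = 7) = e^(−μ) μ^7/7! = e^(−5.5) · 5.5^7/5040 ≈ 0.1234.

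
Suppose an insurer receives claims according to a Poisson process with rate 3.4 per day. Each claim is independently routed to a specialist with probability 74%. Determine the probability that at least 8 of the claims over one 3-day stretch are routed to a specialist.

Thinning: the claims that are routed to a specialist themselves form a Poisson process with rate 0.74 × 3.4 = 2.516 per day.
Over the interval, μ = 2.516 × 3 = 7.548 (a 3-day stretch = 3 days).
P(N ≥ 8) = 1 − P(N ≤ 7) ≈ 0.4824.

0.4824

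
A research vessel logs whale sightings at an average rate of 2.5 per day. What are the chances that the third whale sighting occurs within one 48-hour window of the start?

Over the interval, μ = 2.5 × 2 = 5 (a 48-hour window = 2 days).
The third arrival falls in the interval iff at least 3 events occur there: P(S_3 ≤ t) = P(N ≥ 3) = 1 − P(N ≤ 2) ≈ 0.8753.

0.8753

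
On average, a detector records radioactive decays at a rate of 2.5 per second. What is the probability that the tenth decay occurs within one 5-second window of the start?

Over the interval, μ = 2.5 × 5 = 12.5 (a 5-second window = 5 seconds).
The tenth arrival falls in the interval iff at least 10 events occur there: P(S_10 ≤ t) = P(N ≥ 10) = 1 − P(N ≤ 9) ≈ 0.7986.

0.7986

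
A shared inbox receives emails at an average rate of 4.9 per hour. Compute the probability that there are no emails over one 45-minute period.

0.0253

Over the interval, μ = 4.9 × 0.75 = 3.675 (a 45-minute period = 0.75 hours).
P(N = 0) = e^(−μ) μ^0/0! = e^(−3.675) · 3.675^0/1 ≈ 0.0253.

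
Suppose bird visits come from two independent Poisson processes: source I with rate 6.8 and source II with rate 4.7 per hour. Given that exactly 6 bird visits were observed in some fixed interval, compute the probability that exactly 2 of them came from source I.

0.1463

Given the total, each event is independently from source I with probability p = λ_I/(λ_I+λ_II) = 6.8/11.5 ≈ 0.5913.
So K ~ Binomial(6, 6.8/11.5): P(K = 2) = C(6,2) · (6.8/11.5)^2 · (4.7/11.5)^4 ≈ 0.1463.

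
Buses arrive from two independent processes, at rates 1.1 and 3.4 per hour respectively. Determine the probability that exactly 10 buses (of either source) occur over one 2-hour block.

Independent Poisson processes superpose: combined rate λ = 1.1 + 3.4 = 4.5 per hour.
Over the interval, μ = 4.5 × 2 = 9 (a 2-hour block = 2 hours).
P(N = 10) = e^(−9) · 9^10/10! ≈ 0.1186.

0.1186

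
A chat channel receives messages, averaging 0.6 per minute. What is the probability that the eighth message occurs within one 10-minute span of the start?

0.2560

Over the interval, μ = 0.6 × 10 = 6 (a 10-minute span = 10 minutes).
The eighth arrival falls in the interval iff at least 8 events occur there: P(S_8 ≤ t) = P(N ≥ 8) = 1 − P(N ≤ 7) ≈ 0.2560.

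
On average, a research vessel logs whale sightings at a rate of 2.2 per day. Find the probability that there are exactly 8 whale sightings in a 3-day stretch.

0.1215

Over the interval, μ = 2.2 × 3 = 6.6 (a 3-day stretch = 3 days).
P(N = 8) = e^(−μ) μ^8/8! = e^(−6.6) · 6.6^8/40320 ≈ 0.1215.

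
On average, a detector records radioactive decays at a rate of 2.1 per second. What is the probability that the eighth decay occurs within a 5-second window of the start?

Over the interval, μ = 2.1 × 5 = 10.5 (a 5-second window = 5 seconds).
The eighth arrival falls in the interval iff at least 8 events occur there: P(S_8 ≤ t) = P(N ≥ 8) = 1 − P(N ≤ 7) ≈ 0.8215.

0.8215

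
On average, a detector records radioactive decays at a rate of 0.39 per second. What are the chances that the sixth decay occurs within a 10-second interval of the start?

Over the interval, μ = 0.39 × 10 = 3.9 (a 10-second interval = 10 seconds).
The sixth arrival falls in the interval iff at least 6 events occur there: P(S_6 ≤ t) = P(N ≥ 6) = 1 − P(N ≤ 5) ≈ 0.1994.

0.1994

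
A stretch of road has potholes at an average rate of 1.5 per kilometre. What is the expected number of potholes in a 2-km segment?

3

E[N] = λt = 1.5 × 2 = 3 (a 2-km segment = 2 kilometres).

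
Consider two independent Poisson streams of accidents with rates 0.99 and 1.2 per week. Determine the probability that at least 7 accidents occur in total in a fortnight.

Independent Poisson processes superpose: combined rate λ = 0.99 + 1.2 = 2.19 per week.
Over the interval, μ = 2.19 × 2 = 4.38 (a fortnight = 2 weeks).
P(N ≥ 7) = 1 − P(N ≤ 6) ≈ 0.1539.

0.1539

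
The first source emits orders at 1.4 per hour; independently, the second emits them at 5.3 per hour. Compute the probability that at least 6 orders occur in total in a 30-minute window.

Independent Poisson processes superpose: combined rate λ = 1.4 + 5.3 = 6.7 per hour.
Over the interval, μ = 6.7 × 0.5 = 3.35 (a 30-minute window = 0.5 hours).
P(N ≥ 6) = 1 − P(N ≤ 5) ≈ 0.1232.

0.1232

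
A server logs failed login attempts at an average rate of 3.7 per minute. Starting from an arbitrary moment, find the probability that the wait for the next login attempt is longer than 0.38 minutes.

The wait for the next event is exponential with rate λ = 3.7 per minute.
P(T > 0.38) = e^(−λt) = e^(−3.7 × 0.38) = e^(−1.406) ≈ 0.2451.

0.2451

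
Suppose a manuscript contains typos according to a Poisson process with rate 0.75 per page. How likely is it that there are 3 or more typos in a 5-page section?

Over the interval, μ = 0.75 × 5 = 3.75 (a 5-page section = 5 pages).
P(N ≥ 3) = 1 − P(N ≤ 2) = 1 − Σ_{j=0}^{2} e^(−μ) μ^j/j! ≈ 0.7229.

0.7229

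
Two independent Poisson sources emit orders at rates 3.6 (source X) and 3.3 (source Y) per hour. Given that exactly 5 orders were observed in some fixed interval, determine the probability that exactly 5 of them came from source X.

0.0387

Given the total, each event is independently from source X with probability p = λ_X/(λ_X+λ_Y) = 3.6/6.9 ≈ 0.5217.
So K ~ Binomial(5, 3.6/6.9): P(K = 5) = C(5,5) · (3.6/6.9)^5 · (3.3/6.9)^0 ≈ 0.0387.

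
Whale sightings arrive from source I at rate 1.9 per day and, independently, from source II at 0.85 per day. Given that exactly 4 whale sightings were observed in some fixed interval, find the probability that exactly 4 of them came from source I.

Given the total, each event is independently from source I with probability p = λ_I/(λ_I+λ_II) = 1.9/2.75 ≈ 0.6909.
So K ~ Binomial(4, 1.9/2.75): P(K = 4) = C(4,4) · (1.9/2.75)^4 · (0.85/2.75)^0 ≈ 0.2279.

0.2279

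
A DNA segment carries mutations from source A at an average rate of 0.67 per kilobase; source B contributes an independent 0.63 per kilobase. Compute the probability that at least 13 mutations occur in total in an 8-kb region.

0.2478

Independent Poisson processes superpose: combined rate λ = 0.67 + 0.63 = 1.3 per kilobase.
Over the interval, μ = 1.3 × 8 = 10.4 (an 8-kb region = 8 kilobases).
P(N ≥ 13) = 1 − P(N ≤ 12) ≈ 0.2478.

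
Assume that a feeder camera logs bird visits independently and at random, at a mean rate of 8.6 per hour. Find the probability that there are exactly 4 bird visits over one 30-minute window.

Over the interval, μ = 8.6 × 0.5 = 4.3 (a 30-minute window = 0.5 hours).
P(N = 4) = e^(−μ) μ^4/4! = e^(−4.3) · 4.3^4/24 ≈ 0.1933.

0.1933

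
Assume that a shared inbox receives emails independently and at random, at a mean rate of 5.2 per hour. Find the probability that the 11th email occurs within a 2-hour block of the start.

Over the interval, μ = 5.2 × 2 = 10.4 (a 2-hour block = 2 hours).
The 11th arrival falls in the interval iff at least 11 events occur there: P(S_11 ≤ t) = P(N ≥ 11) = 1 − P(N ≤ 10) ≈ 0.4669.

0.4669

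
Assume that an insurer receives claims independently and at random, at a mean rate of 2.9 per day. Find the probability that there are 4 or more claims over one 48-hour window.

Over the interval, μ = 2.9 × 2 = 5.8 (a 48-hour window = 2 days).
P(N ≥ 4) = 1 − P(N ≤ 3) = 1 − Σ_{j=0}^{3} e^(−μ) μ^j/j! ≈ 0.8300.

0.8300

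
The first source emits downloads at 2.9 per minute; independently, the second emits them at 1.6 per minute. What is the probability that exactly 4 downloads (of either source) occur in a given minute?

Independent Poisson processes superpose: combined rate λ = 2.9 + 1.6 = 4.5 per minute.
So μ = 4.5.
P(N = 4) = e^(−4.5) · 4.5^4/4! ≈ 0.1898.

0.1898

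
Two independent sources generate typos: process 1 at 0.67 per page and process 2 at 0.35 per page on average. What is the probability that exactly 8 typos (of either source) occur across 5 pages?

Independent Poisson processes superpose: combined rate λ = 0.67 + 0.35 = 1.02 per page.
Over the interval, μ = 1.02 × 5 = 5.1 (5 pages).
P(N = 8) = e^(−5.1) · 5.1^8/8! ≈ 0.0692.

0.0692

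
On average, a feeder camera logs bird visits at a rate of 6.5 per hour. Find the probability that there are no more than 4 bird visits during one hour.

0.2237

With mean μ = 6.5 per hour,
P(N ≤ 4) = Σ_{j=0}^{4} e^(−μ) μ^j/j! ≈ 0.2237.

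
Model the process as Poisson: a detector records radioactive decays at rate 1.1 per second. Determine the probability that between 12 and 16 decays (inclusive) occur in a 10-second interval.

0.3648

Over the interval, μ = 1.1 × 10 = 11 (a 10-second interval = 10 seconds).
P(12 ≤ N ≤ 16) = Σ_{j=12}^{16} e^(−11) · 11^j/j! ≈ 0.3648.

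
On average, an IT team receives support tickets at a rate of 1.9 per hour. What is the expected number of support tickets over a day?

45.6

E[N] = λt = 1.9 × 24 = 45.6 (a day = 24 hours).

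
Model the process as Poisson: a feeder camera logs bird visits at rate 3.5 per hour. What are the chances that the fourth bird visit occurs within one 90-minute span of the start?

Over the interval, μ = 3.5 × 1.5 = 5.25 (a 90-minute span = 1.5 hours).
The fourth arrival falls in the interval iff at least 4 events occur there: P(S_4 ≤ t) = P(N ≥ 4) = 1 − P(N ≤ 3) ≈ 0.7683.

0.7683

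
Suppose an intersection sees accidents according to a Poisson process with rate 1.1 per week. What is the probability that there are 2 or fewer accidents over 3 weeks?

Over the interval, μ = 1.1 × 3 = 3.3 (3 weeks).
P(N ≤ 2) = Σ_{j=0}^{2} e^(−μ) μ^j/j! ≈ 0.3594.

0.3594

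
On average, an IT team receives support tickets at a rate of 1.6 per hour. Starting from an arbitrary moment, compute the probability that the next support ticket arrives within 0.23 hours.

0.3079

Inter-arrival times are exponential with rate λ = 1.6 per hour.
P(T ≤ 0.23) = 1 − e^(−λt) = 1 − e^(−1.6 × 0.23) = 1 − e^(−0.368) ≈ 0.3079.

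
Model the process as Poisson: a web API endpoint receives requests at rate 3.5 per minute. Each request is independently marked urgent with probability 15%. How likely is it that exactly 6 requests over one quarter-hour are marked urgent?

Thinning: the requests that are marked urgent themselves form a Poisson process with rate 0.15 × 3.5 = 0.525 per minute.
Over the interval, μ = 0.525 × 15 = 7.875 (a quarter-hour = 15 minutes).
P(N = 6) = e^(−7.875) · 7.875^6/6! ≈ 0.1259.

0.1259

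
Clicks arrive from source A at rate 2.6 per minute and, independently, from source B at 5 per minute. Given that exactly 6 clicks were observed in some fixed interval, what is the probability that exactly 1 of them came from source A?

Given the total, each event is independently from source A with probability p = λ_A/(λ_A+λ_B) = 2.6/7.6 ≈ 0.3421.
So K ~ Binomial(6, 2.6/7.6): P(K = 1) = C(6,1) · (2.6/7.6)^1 · (5/7.6)^5 ≈ 0.2530.

0.2530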